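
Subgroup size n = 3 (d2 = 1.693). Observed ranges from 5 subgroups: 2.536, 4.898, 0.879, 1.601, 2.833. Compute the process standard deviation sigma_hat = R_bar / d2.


R_bar = (2.536 + 4.898 + 0.879 + 1.601 + 2.833) / 5
R_bar = 12.747 / 5 = 2.5494
sigma_hat = R_bar / d2 = 2.5494 / 1.693 = 1.5058

1.5058


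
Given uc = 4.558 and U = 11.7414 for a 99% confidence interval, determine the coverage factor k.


k = U / uc
k = 11.7414 / 4.558
k = 2.576

2.576


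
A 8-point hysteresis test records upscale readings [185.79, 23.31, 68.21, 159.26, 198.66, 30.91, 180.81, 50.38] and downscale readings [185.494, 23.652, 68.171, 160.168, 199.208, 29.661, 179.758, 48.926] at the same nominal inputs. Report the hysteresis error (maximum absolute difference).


|185.79 - 185.494| = 0.2960
|23.31 - 23.652| = 0.3420
|68.21 - 68.171| = 0.0390
|159.26 - 160.168| = 0.9080
|198.66 - 199.208| = 0.5480
|30.91 - 29.661| = 1.2490
|180.81 - 179.758| = 1.0520
|50.38 - 48.926| = 1.4540
hysteresis = max(diffs) = 1.4540

1.4540


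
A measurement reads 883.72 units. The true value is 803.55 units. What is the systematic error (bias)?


Systematic error = measured - true
= 883.72 - 803.55
= 80.1700

80.1700


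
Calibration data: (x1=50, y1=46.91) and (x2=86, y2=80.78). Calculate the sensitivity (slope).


slope = (y2 - y1) / (x2 - x1)
= (80.78 - 46.91) / (86 - 50)
= 33.8700 / 36
= 0.9408

0.9408


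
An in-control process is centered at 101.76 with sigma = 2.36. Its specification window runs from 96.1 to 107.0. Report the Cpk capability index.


Cpu = (USL - mean) / (3*sigma) = (107.0 - 101.76) / (3*2.36) = 0.7401
Cpl = (mean - LSL) / (3*sigma) = (101.76 - 96.1) / (3*2.36) = 0.7994
Cpk = min(Cpu, Cpl) = 0.7401

0.7401


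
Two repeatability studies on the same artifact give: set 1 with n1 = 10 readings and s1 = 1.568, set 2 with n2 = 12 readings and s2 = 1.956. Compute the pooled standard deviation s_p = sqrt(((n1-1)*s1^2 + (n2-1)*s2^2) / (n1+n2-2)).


s_p = sqrt(((n1-1)*s1^2 + (n2-1)*s2^2) / (n1+n2-2))
numerator = (10-1)*1.568^2 + (12-1)*1.956^2 = 22.127616 + 42.085296 = 64.212912
denominator = 10 + 12 - 2 = 20
s_p^2 = 64.212912 / 20 = 3.2106456
s_p = sqrt(3.2106456) = 1.7918

1.7918


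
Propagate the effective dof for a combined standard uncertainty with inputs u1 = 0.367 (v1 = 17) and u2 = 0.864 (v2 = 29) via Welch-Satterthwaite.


uc = sqrt(u1^2 + u2^2) = sqrt(0.367^2 + 0.864^2) = 0.93871455
v_eff = uc^4 / (u1^4/v1 + u2^4/v2)
= 0.93871455^4 / (0.367^4/17 + 0.864^4/29)
= 0.77648702 / 0.020282859
v_eff = 38.2829

38.2829


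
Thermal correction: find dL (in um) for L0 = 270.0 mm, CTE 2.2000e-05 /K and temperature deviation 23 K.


dL = L * alpha * dT
= 270.0 * 2.2000e-05 * 23
= 0.1366200 mm
dL_um = 0.1366200 * 1000 = 136.6200 um

136.6200


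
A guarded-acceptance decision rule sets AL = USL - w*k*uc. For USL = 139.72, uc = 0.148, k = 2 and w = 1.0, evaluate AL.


U = k * uc = 2 * 0.148 = 0.296
guard band g = w * U = 1.0 * 0.296 = 0.296
AL = USL - g = 139.72 - 0.296
AL = 139.4240

139.4240


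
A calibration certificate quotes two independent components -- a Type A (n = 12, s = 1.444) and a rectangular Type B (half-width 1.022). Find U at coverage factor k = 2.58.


u_A = s / sqrt(n) = 1.444 / sqrt(12) = 0.41684689
u_B = half_width / sqrt(3) = 1.022 / sqrt(3) = 0.59005198
uc = sqrt(u_A^2 + u_B^2) = sqrt(0.41684689^2 + 0.59005198^2) = 0.72244216
U = k * uc = 2.58 * 0.72244216
U = 1.8639

1.8639


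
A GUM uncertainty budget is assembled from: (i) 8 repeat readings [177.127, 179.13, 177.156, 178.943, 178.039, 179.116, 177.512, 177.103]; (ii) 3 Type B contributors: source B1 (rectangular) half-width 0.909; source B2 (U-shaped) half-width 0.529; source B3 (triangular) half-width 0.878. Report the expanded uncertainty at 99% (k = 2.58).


mean = (177.127 + 179.13 + 177.156 + 178.943 + 178.039 + 179.116 + 177.512 + 177.103) / 8 = 178.01575
s = sqrt(sum((x - mean)^2)/(n-1)) = 0.92027632
u_A = s / sqrt(n) = 0.92027632 / sqrt(8) = 0.32536681
u_B1 = 0.909 / sqrt(3) = 0.52481139
u_B2 = 0.529 / sqrt(2) = 0.37405949
u_B3 = 0.878 / sqrt(6) = 0.358442
uc = sqrt(0.32536681^2 + 0.52481139^2 + 0.37405949^2 + 0.358442^2) = 0.80603457
U = k * uc = 2.58 * 0.80603457
U = 2.0796

2.0796


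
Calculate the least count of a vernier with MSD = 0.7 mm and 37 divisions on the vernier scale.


LC = MSD / n_div
= 0.7 / 37
= 0.0189

0.0189


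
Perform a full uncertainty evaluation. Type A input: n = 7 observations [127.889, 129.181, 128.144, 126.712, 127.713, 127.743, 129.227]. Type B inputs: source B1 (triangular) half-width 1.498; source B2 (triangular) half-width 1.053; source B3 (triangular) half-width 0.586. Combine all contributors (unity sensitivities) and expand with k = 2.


mean = (127.889 + 129.181 + 128.144 + 126.712 + 127.713 + 127.743 + 129.227) / 7 = 128.087
s = sqrt(sum((x - mean)^2)/(n-1)) = 0.88390478
u_A = s / sqrt(n) = 0.88390478 / sqrt(7) = 0.3340846
u_B1 = 1.498 / sqrt(6) = 0.61155594
u_B2 = 1.053 / sqrt(6) = 0.42988545
u_B3 = 0.586 / sqrt(6) = 0.2392335
uc = sqrt(0.3340846^2 + 0.61155594^2 + 0.42988545^2 + 0.2392335^2) = 0.85302248
U = k * uc = 2 * 0.85302248
U = 1.7060

1.7060


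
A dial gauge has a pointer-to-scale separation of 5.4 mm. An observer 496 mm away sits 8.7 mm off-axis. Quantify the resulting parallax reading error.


error = h * offset / d
= 5.4 * 8.7 / 496
= 0.0947

0.0947


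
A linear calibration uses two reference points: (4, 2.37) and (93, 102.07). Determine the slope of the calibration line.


slope = (y2 - y1) / (x2 - x1)
= (102.07 - 2.37) / (93 - 4)
= 99.7000 / 89
= 1.1202

1.1202


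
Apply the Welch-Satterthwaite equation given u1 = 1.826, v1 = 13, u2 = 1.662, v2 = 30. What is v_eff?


uc = sqrt(u1^2 + u2^2) = sqrt(1.826^2 + 1.662^2) = 2.4691132
v_eff = uc^4 / (u1^4/v1 + u2^4/v2)
= 2.4691132^4 / (1.826^4/13 + 1.662^4/30)
= 37.167556 / 1.1095174
v_eff = 33.4988

33.4988


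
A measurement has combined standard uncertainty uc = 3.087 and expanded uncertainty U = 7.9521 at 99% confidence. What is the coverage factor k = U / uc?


k = U / uc
k = 7.9521 / 3.087
k = 2.576

2.576


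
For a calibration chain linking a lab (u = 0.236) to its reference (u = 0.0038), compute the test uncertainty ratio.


TUR = u_lab / u_ref
= 0.236 / 0.0038
= 62.1053

62.1053


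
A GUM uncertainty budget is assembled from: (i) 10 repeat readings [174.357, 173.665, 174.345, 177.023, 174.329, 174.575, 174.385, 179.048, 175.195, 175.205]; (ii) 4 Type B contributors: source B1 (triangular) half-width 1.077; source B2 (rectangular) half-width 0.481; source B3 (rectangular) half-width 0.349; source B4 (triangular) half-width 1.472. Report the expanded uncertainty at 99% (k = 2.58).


mean = (174.357 + 173.665 + 174.345 + 177.023 + 174.329 + 174.575 + 174.385 + 179.048 + 175.195 + 175.205) / 10 = 175.2127
s = sqrt(sum((x - mean)^2)/(n-1)) = 1.6241326
u_A = s / sqrt(n) = 1.6241326 / sqrt(10) = 0.51359582
u_B1 = 1.077 / sqrt(6) = 0.43968341
u_B2 = 0.481 / sqrt(3) = 0.27770548
u_B3 = 0.349 / sqrt(3) = 0.20149524
u_B4 = 1.472 / sqrt(6) = 0.60094148
uc = sqrt(0.51359582^2 + 0.43968341^2 + 0.27770548^2 + 0.20149524^2 + 0.60094148^2) = 0.9674469
U = k * uc = 2.58 * 0.9674469
U = 2.4960

2.4960


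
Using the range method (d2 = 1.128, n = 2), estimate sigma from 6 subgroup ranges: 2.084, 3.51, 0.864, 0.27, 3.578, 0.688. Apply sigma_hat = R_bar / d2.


R_bar = (2.084 + 3.51 + 0.864 + 0.27 + 3.578 + 0.688) / 6
R_bar = 10.994 / 6 = 1.8323333
sigma_hat = R_bar / d2 = 1.8323333 / 1.128 = 1.6244

1.6244


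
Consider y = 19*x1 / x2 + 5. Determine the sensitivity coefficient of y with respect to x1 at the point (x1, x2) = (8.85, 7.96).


y = 19*x1 / x2 + 5
dy/dx1 = 19/x2
Evaluate at x2 = 7.96: c1 = 19 / 7.96
c1 = 2.3869

2.3869


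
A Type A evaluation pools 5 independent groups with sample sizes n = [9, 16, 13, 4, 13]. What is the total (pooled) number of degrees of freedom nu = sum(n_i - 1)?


nu = sum_i (n_i - 1)
nu = ((9 - 1) + (16 - 1) + (13 - 1) + (4 - 1) + (13 - 1))
nu = 8 + 15 + 12 + 3 + 12
nu = 50

50


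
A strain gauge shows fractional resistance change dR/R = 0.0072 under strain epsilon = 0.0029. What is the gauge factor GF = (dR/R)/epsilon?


GF = (dR/R) / epsilon
= 0.0072 / 0.0029
= 2.4828

2.4828


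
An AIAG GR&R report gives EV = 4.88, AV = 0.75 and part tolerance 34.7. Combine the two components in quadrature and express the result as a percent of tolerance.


GRR = sqrt(EV^2 + AV^2) = sqrt(4.88^2 + 0.75^2) = 4.9372968
%GRR = GRR / tol * 100 = 4.9372968 / 34.7 * 100
%GRR = 14.2285

14.2285


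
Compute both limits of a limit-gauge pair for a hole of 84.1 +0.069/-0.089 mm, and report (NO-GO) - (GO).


GO = nominal - lower_tol (smallest hole = maximum material condition)
GO = 84.1 - 0.089 = 84.011
NO-GO = nominal + upper_tol (largest hole = least material condition)
NO-GO = 84.1 + 0.069 = 84.169
spread = NO-GO - GO = 84.169 - 84.011 = 0.1580

0.1580


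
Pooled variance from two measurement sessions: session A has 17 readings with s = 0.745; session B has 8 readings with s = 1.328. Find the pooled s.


s_p = sqrt(((n1-1)*s1^2 + (n2-1)*s2^2) / (n1+n2-2))
numerator = (17-1)*0.745^2 + (8-1)*1.328^2 = 8.8804 + 12.345088 = 21.225488
denominator = 17 + 8 - 2 = 23
s_p^2 = 21.225488 / 23 = 0.9228473
s_p = sqrt(0.9228473) = 0.9606

0.9606


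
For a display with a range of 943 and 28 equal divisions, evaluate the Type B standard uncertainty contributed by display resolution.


resolution = range / divisions
resolution = 943 / 28 = 33.678571
u_res = resolution / (2*sqrt(3))
u_res = 33.678571 / 3.4641016
u_res = 9.7222

9.7222


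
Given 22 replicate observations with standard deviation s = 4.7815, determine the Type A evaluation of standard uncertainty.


u_A = s / sqrt(n)
u_A = 4.7815 / sqrt(22)
u_A = 4.7815 / 4.6904158
u_A = 1.0194

1.0194


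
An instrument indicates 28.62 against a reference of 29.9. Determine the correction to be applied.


Correction = standard - reading
= 29.9 - 28.62
= 1.2800

1.2800


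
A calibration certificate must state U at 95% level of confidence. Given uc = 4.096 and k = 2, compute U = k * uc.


U = k * uc
U = 2 * 4.096
U = 8.1920

8.1920


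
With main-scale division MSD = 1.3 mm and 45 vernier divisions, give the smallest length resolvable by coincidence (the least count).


LC = MSD / n_div
= 1.3 / 45
= 0.0289

0.0289


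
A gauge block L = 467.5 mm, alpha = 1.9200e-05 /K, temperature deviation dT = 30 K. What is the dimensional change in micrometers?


dL = L * alpha * dT
= 467.5 * 1.9200e-05 * 30
= 0.2692800 mm
dL_um = 0.2692800 * 1000 = 269.2800 um

269.2800


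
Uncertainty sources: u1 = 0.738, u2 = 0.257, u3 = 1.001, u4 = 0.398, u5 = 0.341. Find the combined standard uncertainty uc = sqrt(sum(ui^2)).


uc = sqrt(0.738^2 + 0.257^2 + 1.001^2 + 0.398^2 + 0.341^2)
uc = sqrt(1.887379)
uc = 1.3738

1.3738


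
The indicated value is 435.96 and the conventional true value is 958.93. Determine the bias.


Systematic error = measured - true
= 435.96 - 958.93
= -522.9700

-522.9700


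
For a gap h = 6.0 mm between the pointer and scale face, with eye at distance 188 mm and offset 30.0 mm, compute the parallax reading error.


error = h * offset / d
= 6.0 * 30.0 / 188
= 0.9574

0.9574


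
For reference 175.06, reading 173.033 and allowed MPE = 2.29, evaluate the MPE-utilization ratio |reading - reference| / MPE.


e = indication - reference = 173.033 - 175.06 = -2.0270
|e| = 2.0270
ratio = |e| / MPE = 2.0270 / 2.29
ratio = 0.8852

0.8852


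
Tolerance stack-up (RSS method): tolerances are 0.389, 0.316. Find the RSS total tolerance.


RSS = sqrt(0.389^2 + 0.316^2)
= sqrt(0.251177)
= 0.5012

0.5012


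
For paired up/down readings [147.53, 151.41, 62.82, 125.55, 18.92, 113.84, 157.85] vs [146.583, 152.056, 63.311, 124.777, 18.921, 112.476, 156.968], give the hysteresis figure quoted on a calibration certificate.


|147.53 - 146.583| = 0.9470
|151.41 - 152.056| = 0.6460
|62.82 - 63.311| = 0.4910
|125.55 - 124.777| = 0.7730
|18.92 - 18.921| = 0.0010
|113.84 - 112.476| = 1.3640
|157.85 - 156.968| = 0.8820
hysteresis = max(diffs) = 1.3640

1.3640


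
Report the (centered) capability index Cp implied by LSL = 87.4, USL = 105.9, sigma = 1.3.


Cp = (USL - LSL) / (6 * sigma)
= (105.9 - 87.4) / (6 * 1.3)
= 18.5000 / 7.8000
= 2.3718

2.3718


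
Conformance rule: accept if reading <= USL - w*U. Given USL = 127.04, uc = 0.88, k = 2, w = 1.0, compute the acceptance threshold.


U = k * uc = 2 * 0.88 = 1.76
guard band g = w * U = 1.0 * 1.76 = 1.76
AL = USL - g = 127.04 - 1.76
AL = 125.2800

125.2800


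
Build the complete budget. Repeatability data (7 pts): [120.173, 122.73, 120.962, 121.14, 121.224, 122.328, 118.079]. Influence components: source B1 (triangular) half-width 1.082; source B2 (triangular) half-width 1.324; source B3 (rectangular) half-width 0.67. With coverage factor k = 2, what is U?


mean = (120.173 + 122.73 + 120.962 + 121.14 + 121.224 + 122.328 + 118.079) / 7 = 120.948
s = sqrt(sum((x - mean)^2)/(n-1)) = 1.5288855
u_A = s / sqrt(n) = 1.5288855 / sqrt(7) = 0.5778644
u_B1 = 1.082 / sqrt(6) = 0.44172465
u_B2 = 1.324 / sqrt(6) = 0.54052074
u_B3 = 0.67 / sqrt(3) = 0.38682468
uc = sqrt(0.5778644^2 + 0.44172465^2 + 0.54052074^2 + 0.38682468^2) = 0.98531413
U = k * uc = 2 * 0.98531413
U = 1.9706

1.9706


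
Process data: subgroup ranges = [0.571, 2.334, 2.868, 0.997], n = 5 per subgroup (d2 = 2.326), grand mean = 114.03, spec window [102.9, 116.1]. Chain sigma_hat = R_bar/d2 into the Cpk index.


R_bar = (0.571 + 2.334 + 2.868 + 0.997) / 4 = 1.6925
sigma = R_bar / d2 = 1.6925 / 2.326 = 0.72764402
Cp = (USL - LSL)/(6*sigma) = (116.1 - 102.9)/(6*0.72764402) = 3.0235
Cpu = (116.1 - 114.03)/(3*0.72764402) = 0.9483
Cpl = (114.03 - 102.9)/(3*0.72764402) = 5.0986
Cpk = min(Cpu, Cpl) = 0.9483

0.9483


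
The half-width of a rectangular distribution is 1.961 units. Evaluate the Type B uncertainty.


u_B = half_width / sqrt(3)
u_B = 1.961 / 1.7320508
u_B = 1.1322

1.1322


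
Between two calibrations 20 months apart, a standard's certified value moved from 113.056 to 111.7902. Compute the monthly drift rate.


rate = (v2 - v1) / months
= (111.7902 - 113.056) / 20
= -1.2658 / 20
= -0.0633

-0.0633


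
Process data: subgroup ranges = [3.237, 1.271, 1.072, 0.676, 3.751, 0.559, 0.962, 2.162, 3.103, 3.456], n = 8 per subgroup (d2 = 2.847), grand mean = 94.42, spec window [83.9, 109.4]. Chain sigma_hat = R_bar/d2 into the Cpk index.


R_bar = (3.237 + 1.271 + 1.072 + 0.676 + 3.751 + 0.559 + 0.962 + 2.162 + 3.103 + 3.456) / 10 = 2.0249
sigma = R_bar / d2 = 2.0249 / 2.847 = 0.7112399
Cp = (USL - LSL)/(6*sigma) = (109.4 - 83.9)/(6*0.7112399) = 5.9755
Cpu = (109.4 - 94.42)/(3*0.7112399) = 7.0206
Cpl = (94.42 - 83.9)/(3*0.7112399) = 4.9304
Cpk = min(Cpu, Cpl) = 4.9304

4.9304


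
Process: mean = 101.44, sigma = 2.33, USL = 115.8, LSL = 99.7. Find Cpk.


Cpu = (USL - mean) / (3*sigma) = (115.8 - 101.44) / (3*2.33) = 2.0544
Cpl = (mean - LSL) / (3*sigma) = (101.44 - 99.7) / (3*2.33) = 0.2489
Cpk = min(Cpu, Cpl) = 0.2489

0.2489


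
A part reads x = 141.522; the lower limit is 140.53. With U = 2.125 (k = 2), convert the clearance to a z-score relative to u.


u = U / k = 2.125 / 2 = 1.0625
margin = |LSL - x| = |140.53 - 141.522| = 0.992
z = margin / u = 0.992 / 1.0625
z = 0.9336

0.9336


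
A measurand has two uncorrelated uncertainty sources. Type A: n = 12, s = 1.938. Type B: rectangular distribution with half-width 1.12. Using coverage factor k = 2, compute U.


u_A = s / sqrt(n) = 1.938 / sqrt(12) = 0.55945241
u_B = half_width / sqrt(3) = 1.12 / sqrt(3) = 0.6466323
uc = sqrt(u_A^2 + u_B^2) = sqrt(0.55945241^2 + 0.6466323^2) = 0.85505575
U = k * uc = 2 * 0.85505575
U = 1.7101

1.7101


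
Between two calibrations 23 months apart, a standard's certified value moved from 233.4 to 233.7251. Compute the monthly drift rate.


rate = (v2 - v1) / months
= (233.7251 - 233.4) / 23
= 0.3251 / 23
= 0.0141

0.0141


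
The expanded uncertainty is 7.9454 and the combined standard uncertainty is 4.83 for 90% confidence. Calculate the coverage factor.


k = U / uc
k = 7.9454 / 4.83
k = 1.645

1.645


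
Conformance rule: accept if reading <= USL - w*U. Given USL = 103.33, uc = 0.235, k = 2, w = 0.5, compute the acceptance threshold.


U = k * uc = 2 * 0.235 = 0.47
guard band g = w * U = 0.5 * 0.47 = 0.235
AL = USL - g = 103.33 - 0.235
AL = 103.0950

103.0950


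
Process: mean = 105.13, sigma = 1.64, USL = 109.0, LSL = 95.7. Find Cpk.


Cpu = (USL - mean) / (3*sigma) = (109.0 - 105.13) / (3*1.64) = 0.7866
Cpl = (mean - LSL) / (3*sigma) = (105.13 - 95.7) / (3*1.64) = 1.9167
Cpk = min(Cpu, Cpl) = 0.7866

0.7866


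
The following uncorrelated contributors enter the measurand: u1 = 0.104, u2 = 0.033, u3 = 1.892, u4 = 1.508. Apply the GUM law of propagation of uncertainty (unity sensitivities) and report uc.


uc = sqrt(0.104^2 + 0.033^2 + 1.892^2 + 1.508^2)
uc = sqrt(5.865633)
uc = 2.4219

2.4219


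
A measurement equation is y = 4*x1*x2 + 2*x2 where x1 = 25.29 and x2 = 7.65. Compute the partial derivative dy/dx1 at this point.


y = 4*x1*x2 + 2*x2
dy/dx1 = 4*x2
Evaluate at x2 = 7.65: c1 = 4 * 7.65
c1 = 30.6000

30.6000


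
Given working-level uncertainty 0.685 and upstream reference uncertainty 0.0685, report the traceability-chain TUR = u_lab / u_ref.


TUR = u_lab / u_ref
= 0.685 / 0.0685
= 10.0000

10.0000


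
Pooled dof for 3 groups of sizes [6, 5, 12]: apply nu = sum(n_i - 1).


nu = sum_i (n_i - 1)
nu = ((6 - 1) + (5 - 1) + (12 - 1))
nu = 5 + 4 + 11
nu = 20

20


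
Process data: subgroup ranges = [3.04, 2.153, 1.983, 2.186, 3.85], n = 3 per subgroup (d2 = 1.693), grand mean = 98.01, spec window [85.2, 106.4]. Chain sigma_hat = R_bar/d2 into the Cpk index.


R_bar = (3.04 + 2.153 + 1.983 + 2.186 + 3.85) / 5 = 2.6424
sigma = R_bar / d2 = 2.6424 / 1.693 = 1.5607797
Cp = (USL - LSL)/(6*sigma) = (106.4 - 85.2)/(6*1.5607797) = 2.2638
Cpu = (106.4 - 98.01)/(3*1.5607797) = 1.7918
Cpl = (98.01 - 85.2)/(3*1.5607797) = 2.7358
Cpk = min(Cpu, Cpl) = 1.7918

1.7918


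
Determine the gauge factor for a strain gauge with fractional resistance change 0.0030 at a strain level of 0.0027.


GF = (dR/R) / epsilon
= 0.0030 / 0.0027
= 1.1111

1.1111


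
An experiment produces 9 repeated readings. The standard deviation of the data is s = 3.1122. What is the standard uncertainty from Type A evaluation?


u_A = s / sqrt(n)
u_A = 3.1122 / sqrt(9)
u_A = 3.1122 / 3
u_A = 1.0374

1.0374


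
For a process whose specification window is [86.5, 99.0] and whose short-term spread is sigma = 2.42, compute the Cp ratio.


Cp = (USL - LSL) / (6 * sigma)
= (99.0 - 86.5) / (6 * 2.42)
= 12.5000 / 14.5200
= 0.8609

0.8609


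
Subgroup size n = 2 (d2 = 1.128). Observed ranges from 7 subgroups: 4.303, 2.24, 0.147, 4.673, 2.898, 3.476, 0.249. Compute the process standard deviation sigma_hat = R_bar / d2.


R_bar = (4.303 + 2.24 + 0.147 + 4.673 + 2.898 + 3.476 + 0.249) / 7
R_bar = 17.986 / 7 = 2.5694286
sigma_hat = R_bar / d2 = 2.5694286 / 1.128 = 2.2779

2.2779


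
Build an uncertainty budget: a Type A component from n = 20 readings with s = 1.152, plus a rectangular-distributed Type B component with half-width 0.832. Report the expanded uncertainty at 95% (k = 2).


u_A = s / sqrt(n) = 1.152 / sqrt(20) = 0.25759503
u_B = half_width / sqrt(3) = 0.832 / sqrt(3) = 0.48035542
uc = sqrt(u_A^2 + u_B^2) = sqrt(0.25759503^2 + 0.48035542^2) = 0.54506562
U = k * uc = 2 * 0.54506562
U = 1.0901

1.0901


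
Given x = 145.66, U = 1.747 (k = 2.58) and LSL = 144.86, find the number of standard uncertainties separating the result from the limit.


u = U / k = 1.747 / 2.58 = 0.67713178
margin = |LSL - x| = |144.86 - 145.66| = 0.8
z = margin / u = 0.8 / 0.67713178
z = 1.1815

1.1815


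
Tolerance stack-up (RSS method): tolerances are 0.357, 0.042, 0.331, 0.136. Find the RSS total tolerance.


RSS = sqrt(0.357^2 + 0.042^2 + 0.331^2 + 0.136^2)
= sqrt(0.25727)
= 0.5072

0.5072


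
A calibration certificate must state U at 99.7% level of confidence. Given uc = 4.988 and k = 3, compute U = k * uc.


U = k * uc
U = 3 * 4.988
U = 14.9640

14.9640


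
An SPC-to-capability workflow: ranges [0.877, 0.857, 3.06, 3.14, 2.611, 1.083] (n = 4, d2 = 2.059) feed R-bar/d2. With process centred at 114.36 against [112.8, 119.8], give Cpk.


R_bar = (0.877 + 0.857 + 3.06 + 3.14 + 2.611 + 1.083) / 6 = 1.938
sigma = R_bar / d2 = 1.938 / 2.059 = 0.94123361
Cp = (USL - LSL)/(6*sigma) = (119.8 - 112.8)/(6*0.94123361) = 1.2395
Cpu = (119.8 - 114.36)/(3*0.94123361) = 1.9265
Cpl = (114.36 - 112.8)/(3*0.94123361) = 0.5525
Cpk = min(Cpu, Cpl) = 0.5525

0.5525


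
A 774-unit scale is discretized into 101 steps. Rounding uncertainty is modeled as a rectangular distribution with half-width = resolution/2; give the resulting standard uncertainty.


resolution = range / divisions
resolution = 774 / 101 = 7.6633663
u_res = resolution / (2*sqrt(3))
u_res = 7.6633663 / 3.4641016
u_res = 2.2122

2.2122


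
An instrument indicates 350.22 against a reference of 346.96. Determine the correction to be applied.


Correction = standard - reading
= 346.96 - 350.22
= -3.2600

-3.2600


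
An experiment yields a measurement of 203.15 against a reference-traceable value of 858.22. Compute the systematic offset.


Systematic error = measured - true
= 203.15 - 858.22
= -655.0700

-655.0700


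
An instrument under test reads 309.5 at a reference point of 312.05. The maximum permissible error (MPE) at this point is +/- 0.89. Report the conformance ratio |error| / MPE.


e = indication - reference = 309.5 - 312.05 = -2.5500
|e| = 2.5500
ratio = |e| / MPE = 2.5500 / 0.89
ratio = 2.8652

2.8652


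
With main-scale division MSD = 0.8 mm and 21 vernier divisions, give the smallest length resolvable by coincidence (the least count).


LC = MSD / n_div
= 0.8 / 21
= 0.0381

0.0381


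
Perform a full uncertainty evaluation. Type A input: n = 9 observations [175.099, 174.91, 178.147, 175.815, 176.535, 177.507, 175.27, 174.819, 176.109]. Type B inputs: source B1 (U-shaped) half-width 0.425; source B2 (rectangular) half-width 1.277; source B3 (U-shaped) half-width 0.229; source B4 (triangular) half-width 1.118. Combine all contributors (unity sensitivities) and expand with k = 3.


mean = (175.099 + 174.91 + 178.147 + 175.815 + 176.535 + 177.507 + 175.27 + 174.819 + 176.109) / 9 = 176.0234444
s = sqrt(sum((x - mean)^2)/(n-1)) = 1.1798095
u_A = s / sqrt(n) = 1.1798095 / sqrt(9) = 0.39326983
u_B1 = 0.425 / sqrt(2) = 0.30052038
u_B2 = 1.277 / sqrt(3) = 0.73727629
u_B3 = 0.229 / sqrt(2) = 0.16192745
u_B4 = 1.118 / sqrt(6) = 0.45642159
uc = sqrt(0.39326983^2 + 0.30052038^2 + 0.73727629^2 + 0.16192745^2 + 0.45642159^2) = 1.0114797
U = k * uc = 3 * 1.0114797
U = 3.0344

3.0344


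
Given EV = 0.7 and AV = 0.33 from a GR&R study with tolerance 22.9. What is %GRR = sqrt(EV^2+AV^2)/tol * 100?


GRR = sqrt(EV^2 + AV^2) = sqrt(0.7^2 + 0.33^2) = 0.7738863
%GRR = GRR / tol * 100 = 0.7738863 / 22.9 * 100
%GRR = 3.3794

3.3794


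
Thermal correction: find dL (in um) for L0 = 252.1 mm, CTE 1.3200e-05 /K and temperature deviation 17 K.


dL = L * alpha * dT
= 252.1 * 1.3200e-05 * 17
= 0.0565712 mm
dL_um = 0.0565712 * 1000 = 56.5712 um

56.5712


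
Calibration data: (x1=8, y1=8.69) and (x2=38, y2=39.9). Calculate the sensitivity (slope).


slope = (y2 - y1) / (x2 - x1)
= (39.9 - 8.69) / (38 - 8)
= 31.2100 / 30
= 1.0403

1.0403


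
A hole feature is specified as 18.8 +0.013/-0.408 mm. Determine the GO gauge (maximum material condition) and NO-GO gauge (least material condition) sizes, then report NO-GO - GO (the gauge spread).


GO = nominal - lower_tol (smallest hole = maximum material condition)
GO = 18.8 - 0.408 = 18.392
NO-GO = nominal + upper_tol (largest hole = least material condition)
NO-GO = 18.8 + 0.013 = 18.813
spread = NO-GO - GO = 18.813 - 18.392 = 0.4210

0.4210


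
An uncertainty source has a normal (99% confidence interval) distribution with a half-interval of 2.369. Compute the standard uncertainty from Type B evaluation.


u_B = half_width / 2.576
u_B = 2.369 / 2.576
u_B = 0.9196

0.9196


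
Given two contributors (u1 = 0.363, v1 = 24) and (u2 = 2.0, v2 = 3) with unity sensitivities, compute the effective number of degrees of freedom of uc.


uc = sqrt(u1^2 + u2^2) = sqrt(0.363^2 + 2.0^2) = 2.0326753
v_eff = uc^4 / (u1^4/v1 + u2^4/v2)
= 2.0326753^4 / (0.363^4/24 + 2.0^4/3)
= 17.071514 / 5.3340568
v_eff = 3.2005

3.2005


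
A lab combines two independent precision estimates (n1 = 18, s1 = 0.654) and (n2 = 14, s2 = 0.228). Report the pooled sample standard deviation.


s_p = sqrt(((n1-1)*s1^2 + (n2-1)*s2^2) / (n1+n2-2))
numerator = (18-1)*0.654^2 + (14-1)*0.228^2 = 7.271172 + 0.675792 = 7.946964
denominator = 18 + 14 - 2 = 30
s_p^2 = 7.946964 / 30 = 0.2648988
s_p = sqrt(0.2648988) = 0.5147

0.5147


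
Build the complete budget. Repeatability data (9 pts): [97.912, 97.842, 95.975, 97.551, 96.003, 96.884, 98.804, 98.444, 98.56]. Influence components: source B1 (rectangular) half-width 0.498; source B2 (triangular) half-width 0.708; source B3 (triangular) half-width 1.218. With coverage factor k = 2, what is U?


mean = (97.912 + 97.842 + 95.975 + 97.551 + 96.003 + 96.884 + 98.804 + 98.444 + 98.56) / 9 = 97.55277778
s = sqrt(sum((x - mean)^2)/(n-1)) = 1.05626
u_A = s / sqrt(n) = 1.05626 / sqrt(9) = 0.35208667
u_B1 = 0.498 / sqrt(3) = 0.28752043
u_B2 = 0.708 / sqrt(6) = 0.28903979
u_B3 = 1.218 / sqrt(6) = 0.49724642
uc = sqrt(0.35208667^2 + 0.28752043^2 + 0.28903979^2 + 0.49724642^2) = 0.73309687
U = k * uc = 2 * 0.73309687
U = 1.4662

1.4662


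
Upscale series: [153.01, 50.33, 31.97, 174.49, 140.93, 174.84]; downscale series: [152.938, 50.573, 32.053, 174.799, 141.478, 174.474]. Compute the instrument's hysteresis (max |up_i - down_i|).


|153.01 - 152.938| = 0.0720
|50.33 - 50.573| = 0.2430
|31.97 - 32.053| = 0.0830
|174.49 - 174.799| = 0.3090
|140.93 - 141.478| = 0.5480
|174.84 - 174.474| = 0.3660
hysteresis = max(diffs) = 0.5480

0.5480


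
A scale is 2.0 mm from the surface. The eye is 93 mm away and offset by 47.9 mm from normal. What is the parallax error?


error = h * offset / d
= 2.0 * 47.9 / 93
= 1.0301

1.0301


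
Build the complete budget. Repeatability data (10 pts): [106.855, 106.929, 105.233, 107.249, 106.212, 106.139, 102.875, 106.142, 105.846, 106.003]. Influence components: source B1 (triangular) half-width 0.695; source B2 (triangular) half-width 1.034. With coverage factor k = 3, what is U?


mean = (106.855 + 106.929 + 105.233 + 107.249 + 106.212 + 106.139 + 102.875 + 106.142 + 105.846 + 106.003) / 10 = 105.9483
s = sqrt(sum((x - mean)^2)/(n-1)) = 1.2287937
u_A = s / sqrt(n) = 1.2287937 / sqrt(10) = 0.38857869
u_B1 = 0.695 / sqrt(6) = 0.28373256
u_B2 = 1.034 / sqrt(6) = 0.42212873
uc = sqrt(0.38857869^2 + 0.28373256^2 + 0.42212873^2) = 0.64007049
U = k * uc = 3 * 0.64007049
U = 1.9202

1.9202


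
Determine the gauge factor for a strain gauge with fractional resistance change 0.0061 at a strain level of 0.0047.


GF = (dR/R) / epsilon
= 0.0061 / 0.0047
= 1.2979

1.2979


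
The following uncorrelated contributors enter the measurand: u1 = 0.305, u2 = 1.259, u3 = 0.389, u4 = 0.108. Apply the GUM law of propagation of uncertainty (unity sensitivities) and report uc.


uc = sqrt(0.305^2 + 1.259^2 + 0.389^2 + 0.108^2)
uc = sqrt(1.841091)
uc = 1.3569

1.3569


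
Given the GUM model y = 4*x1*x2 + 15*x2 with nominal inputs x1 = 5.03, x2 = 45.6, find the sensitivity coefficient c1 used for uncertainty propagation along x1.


y = 4*x1*x2 + 15*x2
dy/dx1 = 4*x2
Evaluate at x2 = 45.6: c1 = 4 * 45.6
c1 = 182.4000

182.4000


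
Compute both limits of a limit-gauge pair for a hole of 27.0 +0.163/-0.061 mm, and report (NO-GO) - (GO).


GO = nominal - lower_tol (smallest hole = maximum material condition)
GO = 27.0 - 0.061 = 26.939
NO-GO = nominal + upper_tol (largest hole = least material condition)
NO-GO = 27.0 + 0.163 = 27.163
spread = NO-GO - GO = 27.163 - 26.939 = 0.2240

0.2240


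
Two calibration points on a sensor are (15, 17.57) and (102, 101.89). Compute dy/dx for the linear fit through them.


slope = (y2 - y1) / (x2 - x1)
= (101.89 - 17.57) / (102 - 15)
= 84.3200 / 87
= 0.9692

0.9692


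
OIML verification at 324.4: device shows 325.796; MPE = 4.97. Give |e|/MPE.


e = indication - reference = 325.796 - 324.4 = 1.3960
|e| = 1.3960
ratio = |e| / MPE = 1.3960 / 4.97
ratio = 0.2809

0.2809


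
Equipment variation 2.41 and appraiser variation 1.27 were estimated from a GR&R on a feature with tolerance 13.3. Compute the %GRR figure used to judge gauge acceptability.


GRR = sqrt(EV^2 + AV^2) = sqrt(2.41^2 + 1.27^2) = 2.7241512
%GRR = GRR / tol * 100 = 2.7241512 / 13.3 * 100
%GRR = 20.4823

20.4823


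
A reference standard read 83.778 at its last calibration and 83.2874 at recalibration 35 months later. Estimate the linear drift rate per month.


rate = (v2 - v1) / months
= (83.2874 - 83.778) / 35
= -0.4906 / 35
= -0.0140

-0.0140


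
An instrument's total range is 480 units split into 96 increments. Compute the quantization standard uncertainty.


resolution = range / divisions
resolution = 480 / 96 = 5
u_res = resolution / (2*sqrt(3))
u_res = 5 / 3.4641016
u_res = 1.4434

1.4434


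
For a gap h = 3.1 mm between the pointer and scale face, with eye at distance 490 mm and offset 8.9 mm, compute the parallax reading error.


error = h * offset / d
= 3.1 * 8.9 / 490
= 0.0563

0.0563


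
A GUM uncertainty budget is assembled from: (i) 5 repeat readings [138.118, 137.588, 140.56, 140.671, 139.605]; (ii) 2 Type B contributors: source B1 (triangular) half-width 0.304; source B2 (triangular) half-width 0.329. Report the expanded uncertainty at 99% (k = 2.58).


mean = (138.118 + 137.588 + 140.56 + 140.671 + 139.605) / 5 = 139.3084
s = sqrt(sum((x - mean)^2)/(n-1)) = 1.4042775
u_A = s / sqrt(n) = 1.4042775 / sqrt(5) = 0.62801199
u_B1 = 0.304 / sqrt(6) = 0.12410748
u_B2 = 0.329 / sqrt(6) = 0.13431369
uc = sqrt(0.62801199^2 + 0.12410748^2 + 0.13431369^2) = 0.65409624
U = k * uc = 2.58 * 0.65409624
U = 1.6876

1.6876


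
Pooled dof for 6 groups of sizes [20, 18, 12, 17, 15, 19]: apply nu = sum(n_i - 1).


nu = sum_i (n_i - 1)
nu = ((20 - 1) + (18 - 1) + (12 - 1) + (17 - 1) + (15 - 1) + (19 - 1))
nu = 19 + 17 + 11 + 16 + 14 + 18
nu = 95

95


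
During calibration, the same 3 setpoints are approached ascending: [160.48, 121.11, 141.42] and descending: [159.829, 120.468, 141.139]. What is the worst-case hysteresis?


|160.48 - 159.829| = 0.6510
|121.11 - 120.468| = 0.6420
|141.42 - 141.139| = 0.2810
hysteresis = max(diffs) = 0.6510

0.6510


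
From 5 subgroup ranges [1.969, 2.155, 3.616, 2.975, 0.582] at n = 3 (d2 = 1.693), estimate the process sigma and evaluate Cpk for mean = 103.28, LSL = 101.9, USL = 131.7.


R_bar = (1.969 + 2.155 + 3.616 + 2.975 + 0.582) / 5 = 2.2594
sigma = R_bar / d2 = 2.2594 / 1.693 = 1.334554
Cp = (USL - LSL)/(6*sigma) = (131.7 - 101.9)/(6*1.334554) = 3.7216
Cpu = (131.7 - 103.28)/(3*1.334554) = 7.0985
Cpl = (103.28 - 101.9)/(3*1.334554) = 0.3447
Cpk = min(Cpu, Cpl) = 0.3447

0.3447


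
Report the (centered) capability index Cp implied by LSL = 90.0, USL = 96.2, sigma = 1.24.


Cp = (USL - LSL) / (6 * sigma)
= (96.2 - 90.0) / (6 * 1.24)
= 6.2000 / 7.4400
= 0.8333

0.8333


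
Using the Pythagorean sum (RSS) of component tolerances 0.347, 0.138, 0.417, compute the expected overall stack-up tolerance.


RSS = sqrt(0.347^2 + 0.138^2 + 0.417^2)
= sqrt(0.313342)
= 0.5598

0.5598


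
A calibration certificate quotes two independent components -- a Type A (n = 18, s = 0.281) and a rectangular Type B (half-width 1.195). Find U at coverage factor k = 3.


u_A = s / sqrt(n) = 0.281 / sqrt(18) = 0.066232335
u_B = half_width / sqrt(3) = 1.195 / sqrt(3) = 0.68993357
uc = sqrt(u_A^2 + u_B^2) = sqrt(0.066232335^2 + 0.68993357^2) = 0.69310537
U = k * uc = 3 * 0.69310537
U = 2.0793

2.0793


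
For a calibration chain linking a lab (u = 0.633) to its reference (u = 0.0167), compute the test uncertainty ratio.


TUR = u_lab / u_ref
= 0.633 / 0.0167
= 37.9042

37.9042


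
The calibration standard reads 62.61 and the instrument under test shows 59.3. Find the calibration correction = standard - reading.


Correction = standard - reading
= 62.61 - 59.3
= 3.3100

3.3100


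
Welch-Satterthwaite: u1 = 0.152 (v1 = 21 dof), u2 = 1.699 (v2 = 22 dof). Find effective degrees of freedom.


uc = sqrt(u1^2 + u2^2) = sqrt(0.152^2 + 1.699^2) = 1.7057857
v_eff = uc^4 / (u1^4/v1 + u2^4/v2)
= 1.7057857^4 / (0.152^4/21 + 1.699^4/22)
= 8.4663823 / 0.37877384
v_eff = 22.3521

22.3521


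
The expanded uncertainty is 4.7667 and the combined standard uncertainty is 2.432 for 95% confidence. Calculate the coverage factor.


k = U / uc
k = 4.7667 / 2.432
k = 1.96

1.96


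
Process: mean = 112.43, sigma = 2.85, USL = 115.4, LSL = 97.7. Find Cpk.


Cpu = (USL - mean) / (3*sigma) = (115.4 - 112.43) / (3*2.85) = 0.3474
Cpl = (mean - LSL) / (3*sigma) = (112.43 - 97.7) / (3*2.85) = 1.7228
Cpk = min(Cpu, Cpl) = 0.3474

0.3474


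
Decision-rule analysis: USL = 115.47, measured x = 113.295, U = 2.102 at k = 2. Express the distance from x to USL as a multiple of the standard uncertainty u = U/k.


u = U / k = 2.102 / 2 = 1.051
margin = |USL - x| = |115.47 - 113.295| = 2.175
z = margin / u = 2.175 / 1.051
z = 2.0695

2.0695


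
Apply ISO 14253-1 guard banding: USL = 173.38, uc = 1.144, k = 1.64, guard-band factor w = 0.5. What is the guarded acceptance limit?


U = k * uc = 1.64 * 1.144 = 1.87616
guard band g = w * U = 0.5 * 1.87616 = 0.93808
AL = USL - g = 173.38 - 0.93808
AL = 172.4419

172.4419


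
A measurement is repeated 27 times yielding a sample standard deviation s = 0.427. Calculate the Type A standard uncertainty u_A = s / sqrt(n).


u_A = s / sqrt(n)
u_A = 0.427 / sqrt(27)
u_A = 0.427 / 5.1961524
u_A = 0.0822

0.0822


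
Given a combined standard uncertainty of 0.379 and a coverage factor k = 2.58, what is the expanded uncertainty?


U = k * uc
U = 2.58 * 0.379
U = 0.9778

0.9778


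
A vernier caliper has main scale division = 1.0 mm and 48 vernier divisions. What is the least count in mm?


LC = MSD / n_div
= 1.0 / 48
= 0.0208

0.0208


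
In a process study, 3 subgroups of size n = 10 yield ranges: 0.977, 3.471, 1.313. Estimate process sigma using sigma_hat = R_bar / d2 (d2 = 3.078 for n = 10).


R_bar = (0.977 + 3.471 + 1.313) / 3
R_bar = 5.761 / 3 = 1.9203333
sigma_hat = R_bar / d2 = 1.9203333 / 3.078 = 0.6239

0.6239


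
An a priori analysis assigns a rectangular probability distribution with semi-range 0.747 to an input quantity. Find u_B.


u_B = half_width / sqrt(3)
u_B = 0.747 / 1.7320508
u_B = 0.4313

0.4313


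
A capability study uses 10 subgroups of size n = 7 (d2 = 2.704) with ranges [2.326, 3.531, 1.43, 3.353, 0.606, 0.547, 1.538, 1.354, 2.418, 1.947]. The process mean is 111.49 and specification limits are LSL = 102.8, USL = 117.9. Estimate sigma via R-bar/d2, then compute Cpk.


R_bar = (2.326 + 3.531 + 1.43 + 3.353 + 0.606 + 0.547 + 1.538 + 1.354 + 2.418 + 1.947) / 10 = 1.905
sigma = R_bar / d2 = 1.905 / 2.704 = 0.70451183
Cp = (USL - LSL)/(6*sigma) = (117.9 - 102.8)/(6*0.70451183) = 3.5722
Cpu = (117.9 - 111.49)/(3*0.70451183) = 3.0328
Cpl = (111.49 - 102.8)/(3*0.70451183) = 4.1116
Cpk = min(Cpu, Cpl) = 3.0328

3.0328


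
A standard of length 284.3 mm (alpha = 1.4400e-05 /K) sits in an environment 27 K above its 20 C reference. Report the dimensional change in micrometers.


dL = L * alpha * dT
= 284.3 * 1.4400e-05 * 27
= 0.1105358 mm
dL_um = 0.1105358 * 1000 = 110.5358 um

110.5358


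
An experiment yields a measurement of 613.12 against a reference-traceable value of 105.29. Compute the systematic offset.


Systematic error = measured - true
= 613.12 - 105.29
= 507.8300

507.8300


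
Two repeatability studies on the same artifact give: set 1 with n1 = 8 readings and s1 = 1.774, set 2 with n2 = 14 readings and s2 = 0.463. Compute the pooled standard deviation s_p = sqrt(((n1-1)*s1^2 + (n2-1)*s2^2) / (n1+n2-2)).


s_p = sqrt(((n1-1)*s1^2 + (n2-1)*s2^2) / (n1+n2-2))
numerator = (8-1)*1.774^2 + (14-1)*0.463^2 = 22.029532 + 2.786797 = 24.816329
denominator = 8 + 14 - 2 = 20
s_p^2 = 24.816329 / 20 = 1.2408165
s_p = sqrt(1.2408165) = 1.1139

1.1139


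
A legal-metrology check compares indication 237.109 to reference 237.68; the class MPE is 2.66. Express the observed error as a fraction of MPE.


e = indication - reference = 237.109 - 237.68 = -0.5710
|e| = 0.5710
ratio = |e| / MPE = 0.5710 / 2.66
ratio = 0.2147

0.2147


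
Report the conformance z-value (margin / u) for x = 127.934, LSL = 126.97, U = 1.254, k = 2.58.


u = U / k = 1.254 / 2.58 = 0.48604651
margin = |LSL - x| = |126.97 - 127.934| = 0.964
z = margin / u = 0.964 / 0.48604651
z = 1.9833

1.9833


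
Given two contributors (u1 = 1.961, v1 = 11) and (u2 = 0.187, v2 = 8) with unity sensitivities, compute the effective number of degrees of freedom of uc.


uc = sqrt(u1^2 + u2^2) = sqrt(1.961^2 + 0.187^2) = 1.9698959
v_eff = uc^4 / (u1^4/v1 + u2^4/v2)
= 1.9698959^4 / (1.961^4/11 + 0.187^4/8)
= 15.058202 / 1.3445194
v_eff = 11.1997

11.1997


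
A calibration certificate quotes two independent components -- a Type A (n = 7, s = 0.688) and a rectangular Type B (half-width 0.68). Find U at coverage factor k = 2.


u_A = s / sqrt(n) = 0.688 / sqrt(7) = 0.26003956
u_B = half_width / sqrt(3) = 0.68 / sqrt(3) = 0.39259818
uc = sqrt(u_A^2 + u_B^2) = sqrt(0.26003956^2 + 0.39259818^2) = 0.47090753
U = k * uc = 2 * 0.47090753
U = 0.9418

0.9418


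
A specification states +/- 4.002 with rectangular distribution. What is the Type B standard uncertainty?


u_B = half_width / sqrt(3)
u_B = 4.002 / 1.7320508
u_B = 2.3106

2.3106


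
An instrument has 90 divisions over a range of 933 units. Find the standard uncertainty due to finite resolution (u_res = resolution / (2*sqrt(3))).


resolution = range / divisions
resolution = 933 / 90 = 10.366667
u_res = resolution / (2*sqrt(3))
u_res = 10.366667 / 3.4641016
u_res = 2.9926

2.9926


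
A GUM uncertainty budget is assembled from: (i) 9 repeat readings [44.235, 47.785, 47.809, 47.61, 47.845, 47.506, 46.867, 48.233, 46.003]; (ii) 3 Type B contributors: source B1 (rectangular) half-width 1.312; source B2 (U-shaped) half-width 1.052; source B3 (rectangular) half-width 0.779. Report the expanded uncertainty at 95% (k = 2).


mean = (44.235 + 47.785 + 47.809 + 47.61 + 47.845 + 47.506 + 46.867 + 48.233 + 46.003) / 9 = 47.09922222
s = sqrt(sum((x - mean)^2)/(n-1)) = 1.2600334
u_A = s / sqrt(n) = 1.2600334 / sqrt(9) = 0.42001113
u_B1 = 1.312 / sqrt(3) = 0.75748355
u_B2 = 1.052 / sqrt(2) = 0.74387633
u_B3 = 0.779 / sqrt(3) = 0.44975586
uc = sqrt(0.42001113^2 + 0.75748355^2 + 0.74387633^2 + 0.44975586^2) = 1.2271198
U = k * uc = 2 * 1.2271198
U = 2.4542

2.4542


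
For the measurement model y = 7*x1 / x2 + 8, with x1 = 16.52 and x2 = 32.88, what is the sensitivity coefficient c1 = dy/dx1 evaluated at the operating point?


y = 7*x1 / x2 + 8
dy/dx1 = 7/x2
Evaluate at x2 = 32.88: c1 = 7 / 32.88
c1 = 0.2129

0.2129


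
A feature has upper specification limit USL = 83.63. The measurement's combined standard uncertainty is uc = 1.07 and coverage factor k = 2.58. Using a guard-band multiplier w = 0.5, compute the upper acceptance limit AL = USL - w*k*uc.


U = k * uc = 2.58 * 1.07 = 2.7606
guard band g = w * U = 0.5 * 2.7606 = 1.3803
AL = USL - g = 83.63 - 1.3803
AL = 82.2497

82.2497


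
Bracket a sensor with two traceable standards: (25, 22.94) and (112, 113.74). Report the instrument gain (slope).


slope = (y2 - y1) / (x2 - x1)
= (113.74 - 22.94) / (112 - 25)
= 90.8000 / 87
= 1.0437

1.0437
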